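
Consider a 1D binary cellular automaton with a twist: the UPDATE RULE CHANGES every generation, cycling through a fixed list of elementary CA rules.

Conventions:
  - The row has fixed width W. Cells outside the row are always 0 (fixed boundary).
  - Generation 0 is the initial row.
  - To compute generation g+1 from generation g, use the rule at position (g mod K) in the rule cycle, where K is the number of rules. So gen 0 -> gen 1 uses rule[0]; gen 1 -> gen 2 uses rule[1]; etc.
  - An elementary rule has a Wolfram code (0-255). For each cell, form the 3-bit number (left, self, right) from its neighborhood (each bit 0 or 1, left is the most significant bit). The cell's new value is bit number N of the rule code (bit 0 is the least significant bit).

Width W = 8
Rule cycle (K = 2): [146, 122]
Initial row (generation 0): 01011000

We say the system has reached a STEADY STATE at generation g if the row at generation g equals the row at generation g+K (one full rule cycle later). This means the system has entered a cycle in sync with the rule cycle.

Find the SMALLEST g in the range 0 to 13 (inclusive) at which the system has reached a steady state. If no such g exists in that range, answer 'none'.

Answer: 3

Derivation:
Gen 0: 01011000
Gen 1 (rule 146): 10000100
Gen 2 (rule 122): 01001010
Gen 3 (rule 146): 10110001
Gen 4 (rule 122): 01111010
Gen 5 (rule 146): 10110001
Gen 6 (rule 122): 01111010
Gen 7 (rule 146): 10110001
Gen 8 (rule 122): 01111010
Gen 9 (rule 146): 10110001
Gen 10 (rule 122): 01111010
Gen 11 (rule 146): 10110001
Gen 12 (rule 122): 01111010
Gen 13 (rule 146): 10110001
Gen 14 (rule 122): 01111010
Gen 15 (rule 146): 10110001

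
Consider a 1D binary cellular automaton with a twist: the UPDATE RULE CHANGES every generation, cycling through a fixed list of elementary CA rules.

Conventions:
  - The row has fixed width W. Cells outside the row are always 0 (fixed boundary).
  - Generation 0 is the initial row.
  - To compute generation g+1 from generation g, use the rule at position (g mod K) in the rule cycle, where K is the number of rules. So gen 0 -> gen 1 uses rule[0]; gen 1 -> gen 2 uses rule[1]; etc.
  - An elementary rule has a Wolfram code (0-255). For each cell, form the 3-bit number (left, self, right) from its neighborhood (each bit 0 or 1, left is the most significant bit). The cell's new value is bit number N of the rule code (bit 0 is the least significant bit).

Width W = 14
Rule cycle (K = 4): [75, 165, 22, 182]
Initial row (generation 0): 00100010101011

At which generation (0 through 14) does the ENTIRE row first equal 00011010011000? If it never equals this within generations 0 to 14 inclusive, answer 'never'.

Gen 0: 00100010101011
Gen 1 (rule 75): 11001100000011
Gen 2 (rule 165): 00000001111000
Gen 3 (rule 22): 00000010000100
Gen 4 (rule 182): 00000111001110
Gen 5 (rule 75): 11111101011010
Gen 6 (rule 165): 01111011100110
Gen 7 (rule 22): 10000000011001
Gen 8 (rule 182): 11000000100111
Gen 9 (rule 75): 11011111001101
Gen 10 (rule 165): 00101110000011
Gen 11 (rule 22): 01100001000100
Gen 12 (rule 182): 10010011101110
Gen 13 (rule 75): 00100110101010
Gen 14 (rule 165): 10100001111110

Answer: never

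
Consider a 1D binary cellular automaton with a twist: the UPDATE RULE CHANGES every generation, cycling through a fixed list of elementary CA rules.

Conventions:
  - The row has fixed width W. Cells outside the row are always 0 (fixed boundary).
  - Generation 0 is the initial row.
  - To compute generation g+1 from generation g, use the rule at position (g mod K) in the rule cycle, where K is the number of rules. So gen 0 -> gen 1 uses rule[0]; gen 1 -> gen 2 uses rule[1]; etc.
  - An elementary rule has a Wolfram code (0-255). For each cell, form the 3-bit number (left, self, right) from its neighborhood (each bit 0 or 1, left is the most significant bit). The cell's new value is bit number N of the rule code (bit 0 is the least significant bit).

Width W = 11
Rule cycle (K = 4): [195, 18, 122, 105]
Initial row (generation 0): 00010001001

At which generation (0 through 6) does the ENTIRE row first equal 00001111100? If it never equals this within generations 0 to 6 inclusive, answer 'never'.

Gen 0: 00010001001
Gen 1 (rule 195): 11100110010
Gen 2 (rule 18): 00011001101
Gen 3 (rule 122): 00111111110
Gen 4 (rule 105): 10100000010
Gen 5 (rule 195): 00001111100
Gen 6 (rule 18): 00010000010

Answer: 5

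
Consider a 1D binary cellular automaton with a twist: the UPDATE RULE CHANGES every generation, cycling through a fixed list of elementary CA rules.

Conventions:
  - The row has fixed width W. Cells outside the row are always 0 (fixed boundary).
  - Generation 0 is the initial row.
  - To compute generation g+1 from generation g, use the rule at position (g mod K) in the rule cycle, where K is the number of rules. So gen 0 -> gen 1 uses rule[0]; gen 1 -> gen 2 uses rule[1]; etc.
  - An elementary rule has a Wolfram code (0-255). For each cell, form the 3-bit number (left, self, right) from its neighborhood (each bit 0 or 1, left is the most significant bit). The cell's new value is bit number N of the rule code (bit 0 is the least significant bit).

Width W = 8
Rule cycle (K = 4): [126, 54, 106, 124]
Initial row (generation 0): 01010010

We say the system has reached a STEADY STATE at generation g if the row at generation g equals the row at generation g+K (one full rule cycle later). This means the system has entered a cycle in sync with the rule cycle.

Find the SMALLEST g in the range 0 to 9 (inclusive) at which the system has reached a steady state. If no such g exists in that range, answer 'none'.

Answer: 2

Derivation:
Gen 0: 01010010
Gen 1 (rule 126): 11111111
Gen 2 (rule 54): 00000000
Gen 3 (rule 106): 00000000
Gen 4 (rule 124): 00000000
Gen 5 (rule 126): 00000000
Gen 6 (rule 54): 00000000
Gen 7 (rule 106): 00000000
Gen 8 (rule 124): 00000000
Gen 9 (rule 126): 00000000
Gen 10 (rule 54): 00000000
Gen 11 (rule 106): 00000000
Gen 12 (rule 124): 00000000
Gen 13 (rule 126): 00000000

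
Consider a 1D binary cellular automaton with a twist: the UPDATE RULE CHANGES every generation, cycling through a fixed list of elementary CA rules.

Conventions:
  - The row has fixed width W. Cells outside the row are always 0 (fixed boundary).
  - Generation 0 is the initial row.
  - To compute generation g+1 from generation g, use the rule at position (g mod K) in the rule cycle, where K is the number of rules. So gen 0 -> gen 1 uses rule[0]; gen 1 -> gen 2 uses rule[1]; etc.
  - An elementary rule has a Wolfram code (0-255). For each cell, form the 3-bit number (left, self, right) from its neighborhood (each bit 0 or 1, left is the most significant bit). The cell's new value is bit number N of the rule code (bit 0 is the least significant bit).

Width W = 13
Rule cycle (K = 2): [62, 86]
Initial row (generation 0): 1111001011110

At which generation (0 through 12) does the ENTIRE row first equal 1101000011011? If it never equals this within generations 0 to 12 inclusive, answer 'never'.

Gen 0: 1111001011110
Gen 1 (rule 62): 1000111110001
Gen 2 (rule 86): 1101000011011
Gen 3 (rule 62): 1011100110110
Gen 4 (rule 86): 1000111010011
Gen 5 (rule 62): 1101100111110
Gen 6 (rule 86): 0100111000011
Gen 7 (rule 62): 1111100100110
Gen 8 (rule 86): 0000111111011
Gen 9 (rule 62): 0001100000110
Gen 10 (rule 86): 0010110001011
Gen 11 (rule 62): 0111101011110
Gen 12 (rule 86): 1000101000011

Answer: 2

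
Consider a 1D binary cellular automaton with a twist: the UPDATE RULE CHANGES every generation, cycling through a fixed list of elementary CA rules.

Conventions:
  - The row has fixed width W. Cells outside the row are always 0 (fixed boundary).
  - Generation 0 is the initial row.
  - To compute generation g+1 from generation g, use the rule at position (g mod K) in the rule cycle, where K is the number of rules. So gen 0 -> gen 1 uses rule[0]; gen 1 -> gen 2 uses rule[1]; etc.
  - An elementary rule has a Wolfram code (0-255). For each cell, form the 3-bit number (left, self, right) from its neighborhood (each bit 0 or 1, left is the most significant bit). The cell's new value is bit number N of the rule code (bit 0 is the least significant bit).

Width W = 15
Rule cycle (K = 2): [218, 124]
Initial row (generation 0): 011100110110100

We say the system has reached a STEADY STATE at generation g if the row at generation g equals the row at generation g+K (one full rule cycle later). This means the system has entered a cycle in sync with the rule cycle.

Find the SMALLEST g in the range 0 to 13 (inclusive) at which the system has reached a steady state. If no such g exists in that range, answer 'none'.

Answer: none

Derivation:
Gen 0: 011100110110100
Gen 1 (rule 218): 111111110110010
Gen 2 (rule 124): 100000011111011
Gen 3 (rule 218): 010000111111011
Gen 4 (rule 124): 011000100001111
Gen 5 (rule 218): 111101010011111
Gen 6 (rule 124): 100111111010001
Gen 7 (rule 218): 011111111001010
Gen 8 (rule 124): 010000001101111
Gen 9 (rule 218): 101000011101111
Gen 10 (rule 124): 111100010111001
Gen 11 (rule 218): 111110100111110
Gen 12 (rule 124): 100011110100011
Gen 13 (rule 218): 010111110010111
Gen 14 (rule 124): 011100011011101
Gen 15 (rule 218): 111110111011100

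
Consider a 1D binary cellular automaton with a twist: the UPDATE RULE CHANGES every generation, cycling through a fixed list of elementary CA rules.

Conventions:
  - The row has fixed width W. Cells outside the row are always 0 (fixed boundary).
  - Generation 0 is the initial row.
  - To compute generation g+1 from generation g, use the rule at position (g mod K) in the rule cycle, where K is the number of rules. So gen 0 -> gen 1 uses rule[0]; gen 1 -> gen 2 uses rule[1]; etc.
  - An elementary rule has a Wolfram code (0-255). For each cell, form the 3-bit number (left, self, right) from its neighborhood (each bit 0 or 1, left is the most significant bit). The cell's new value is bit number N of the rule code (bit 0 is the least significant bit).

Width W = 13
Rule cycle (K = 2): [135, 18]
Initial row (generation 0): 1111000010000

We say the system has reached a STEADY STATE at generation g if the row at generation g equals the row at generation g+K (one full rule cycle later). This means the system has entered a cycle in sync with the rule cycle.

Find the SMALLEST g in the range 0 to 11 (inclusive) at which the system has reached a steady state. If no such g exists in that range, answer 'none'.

Answer: 6

Derivation:
Gen 0: 1111000010000
Gen 1 (rule 135): 0110011110111
Gen 2 (rule 18): 1001100000000
Gen 3 (rule 135): 1010001111111
Gen 4 (rule 18): 0001010000000
Gen 5 (rule 135): 1111010111111
Gen 6 (rule 18): 0000000000000
Gen 7 (rule 135): 1111111111111
Gen 8 (rule 18): 0000000000000
Gen 9 (rule 135): 1111111111111
Gen 10 (rule 18): 0000000000000
Gen 11 (rule 135): 1111111111111
Gen 12 (rule 18): 0000000000000
Gen 13 (rule 135): 1111111111111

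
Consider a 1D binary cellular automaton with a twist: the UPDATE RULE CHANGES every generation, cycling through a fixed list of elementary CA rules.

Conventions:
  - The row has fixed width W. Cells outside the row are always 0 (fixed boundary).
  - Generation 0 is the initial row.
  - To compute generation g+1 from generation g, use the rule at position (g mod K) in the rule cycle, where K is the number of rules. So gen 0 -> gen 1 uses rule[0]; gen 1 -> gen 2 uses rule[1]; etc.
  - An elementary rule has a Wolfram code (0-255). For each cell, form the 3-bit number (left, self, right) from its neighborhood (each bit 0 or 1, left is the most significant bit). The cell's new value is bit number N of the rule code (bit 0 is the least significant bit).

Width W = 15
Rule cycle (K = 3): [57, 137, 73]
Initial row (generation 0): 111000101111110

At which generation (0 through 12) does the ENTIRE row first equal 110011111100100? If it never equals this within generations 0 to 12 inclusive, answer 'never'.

Gen 0: 111000101111110
Gen 1 (rule 57): 100110011000001
Gen 2 (rule 137): 000100010011100
Gen 3 (rule 73): 110001000010101
Gen 4 (rule 57): 101100111001010
Gen 5 (rule 137): 001000110000000
Gen 6 (rule 73): 100010110111111
Gen 7 (rule 57): 011001101100000
Gen 8 (rule 137): 010001001001111
Gen 9 (rule 73): 000100000001001
Gen 10 (rule 57): 110011111100100
Gen 11 (rule 137): 100011111000001
Gen 12 (rule 73): 001010001011100

Answer: 10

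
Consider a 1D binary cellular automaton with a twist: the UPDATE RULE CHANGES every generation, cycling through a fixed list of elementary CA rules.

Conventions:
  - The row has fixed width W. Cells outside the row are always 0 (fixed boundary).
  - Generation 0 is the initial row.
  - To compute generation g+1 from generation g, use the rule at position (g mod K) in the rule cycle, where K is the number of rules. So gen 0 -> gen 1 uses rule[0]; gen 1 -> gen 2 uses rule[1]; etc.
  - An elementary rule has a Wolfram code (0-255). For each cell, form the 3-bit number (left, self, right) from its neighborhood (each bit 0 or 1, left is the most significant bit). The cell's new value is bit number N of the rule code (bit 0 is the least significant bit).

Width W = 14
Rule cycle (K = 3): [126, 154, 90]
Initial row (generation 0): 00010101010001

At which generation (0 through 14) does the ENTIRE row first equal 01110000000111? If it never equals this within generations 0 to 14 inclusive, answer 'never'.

Gen 0: 00010101010001
Gen 1 (rule 126): 00111111111011
Gen 2 (rule 154): 01111111110010
Gen 3 (rule 90): 11000000011101
Gen 4 (rule 126): 11100000110111
Gen 5 (rule 154): 11010001100110
Gen 6 (rule 90): 11001011111111
Gen 7 (rule 126): 11111110000001
Gen 8 (rule 154): 11111101000010
Gen 9 (rule 90): 10000100100101
Gen 10 (rule 126): 11001111111111
Gen 11 (rule 154): 10111111111110
Gen 12 (rule 90): 00100000000011
Gen 13 (rule 126): 01110000000111
Gen 14 (rule 154): 11101000001110

Answer: 13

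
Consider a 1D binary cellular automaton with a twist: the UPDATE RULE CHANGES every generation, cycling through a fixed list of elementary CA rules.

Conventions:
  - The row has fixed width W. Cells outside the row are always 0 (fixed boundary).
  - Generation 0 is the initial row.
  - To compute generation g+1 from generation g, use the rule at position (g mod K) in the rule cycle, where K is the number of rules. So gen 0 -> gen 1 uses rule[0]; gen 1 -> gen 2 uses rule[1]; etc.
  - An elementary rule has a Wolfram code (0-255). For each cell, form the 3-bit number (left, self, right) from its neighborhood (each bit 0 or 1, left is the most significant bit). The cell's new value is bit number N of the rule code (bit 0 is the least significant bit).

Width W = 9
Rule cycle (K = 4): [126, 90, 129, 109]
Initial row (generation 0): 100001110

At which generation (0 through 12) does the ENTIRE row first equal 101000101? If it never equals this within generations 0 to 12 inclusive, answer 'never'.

Answer: 12

Derivation:
Gen 0: 100001110
Gen 1 (rule 126): 110011011
Gen 2 (rule 90): 111111011
Gen 3 (rule 129): 011110000
Gen 4 (rule 109): 010010111
Gen 5 (rule 126): 111111101
Gen 6 (rule 90): 100000100
Gen 7 (rule 129): 001110001
Gen 8 (rule 109): 101010101
Gen 9 (rule 126): 111111111
Gen 10 (rule 90): 100000001
Gen 11 (rule 129): 001111100
Gen 12 (rule 109): 101000101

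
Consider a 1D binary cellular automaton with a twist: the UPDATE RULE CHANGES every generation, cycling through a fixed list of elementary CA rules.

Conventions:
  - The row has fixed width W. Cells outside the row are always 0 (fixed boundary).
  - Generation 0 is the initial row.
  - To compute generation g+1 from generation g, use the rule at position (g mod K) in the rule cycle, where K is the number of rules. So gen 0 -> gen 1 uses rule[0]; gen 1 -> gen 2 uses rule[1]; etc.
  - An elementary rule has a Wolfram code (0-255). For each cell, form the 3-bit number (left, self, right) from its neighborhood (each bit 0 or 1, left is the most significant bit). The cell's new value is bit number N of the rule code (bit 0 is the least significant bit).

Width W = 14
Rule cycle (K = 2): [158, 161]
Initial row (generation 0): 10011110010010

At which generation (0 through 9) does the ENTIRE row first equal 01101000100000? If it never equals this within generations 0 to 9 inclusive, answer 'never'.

Answer: never

Derivation:
Gen 0: 10011110010010
Gen 1 (rule 158): 11111101111111
Gen 2 (rule 161): 01111010111110
Gen 3 (rule 158): 11110010111101
Gen 4 (rule 161): 01100001011010
Gen 5 (rule 158): 11010011010011
Gen 6 (rule 161): 00100000100000
Gen 7 (rule 158): 01110001110000
Gen 8 (rule 161): 00100100100111
Gen 9 (rule 158): 01111111111110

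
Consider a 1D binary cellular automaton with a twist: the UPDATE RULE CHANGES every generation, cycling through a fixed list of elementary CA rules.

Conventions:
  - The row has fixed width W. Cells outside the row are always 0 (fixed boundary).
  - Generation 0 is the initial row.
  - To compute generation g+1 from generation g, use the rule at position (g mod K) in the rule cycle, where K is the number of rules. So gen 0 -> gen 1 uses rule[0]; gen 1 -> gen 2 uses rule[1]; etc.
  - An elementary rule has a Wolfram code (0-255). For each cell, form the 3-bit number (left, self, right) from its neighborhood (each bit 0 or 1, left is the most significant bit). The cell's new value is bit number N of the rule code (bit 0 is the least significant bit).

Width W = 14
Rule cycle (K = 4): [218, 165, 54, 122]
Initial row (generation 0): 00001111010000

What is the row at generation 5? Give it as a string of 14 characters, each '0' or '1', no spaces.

Answer: 11111000110111

Derivation:
Gen 0: 00001111010000
Gen 1 (rule 218): 00011111001000
Gen 2 (rule 165): 11001110001011
Gen 3 (rule 54): 00110001011100
Gen 4 (rule 122): 01111010110110
Gen 5 (rule 218): 11111000110111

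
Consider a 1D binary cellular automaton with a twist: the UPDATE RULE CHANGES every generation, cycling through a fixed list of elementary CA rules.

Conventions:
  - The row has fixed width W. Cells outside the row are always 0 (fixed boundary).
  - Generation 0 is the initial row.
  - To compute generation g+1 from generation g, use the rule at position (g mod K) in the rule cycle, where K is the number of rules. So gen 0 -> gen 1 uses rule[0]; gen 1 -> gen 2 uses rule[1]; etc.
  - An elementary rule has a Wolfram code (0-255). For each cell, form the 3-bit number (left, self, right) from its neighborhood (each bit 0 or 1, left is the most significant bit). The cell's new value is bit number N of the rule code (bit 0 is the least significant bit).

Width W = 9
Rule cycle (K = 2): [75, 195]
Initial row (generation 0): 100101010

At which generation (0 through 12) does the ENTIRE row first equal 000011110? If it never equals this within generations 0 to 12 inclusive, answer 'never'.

Gen 0: 100101010
Gen 1 (rule 75): 001000000
Gen 2 (rule 195): 110011111
Gen 3 (rule 75): 110110001
Gen 4 (rule 195): 010010110
Gen 5 (rule 75): 100100110
Gen 6 (rule 195): 001001010
Gen 7 (rule 75): 110010000
Gen 8 (rule 195): 010100111
Gen 9 (rule 75): 100001101
Gen 10 (rule 195): 001110100
Gen 11 (rule 75): 111010001
Gen 12 (rule 195): 011000110

Answer: never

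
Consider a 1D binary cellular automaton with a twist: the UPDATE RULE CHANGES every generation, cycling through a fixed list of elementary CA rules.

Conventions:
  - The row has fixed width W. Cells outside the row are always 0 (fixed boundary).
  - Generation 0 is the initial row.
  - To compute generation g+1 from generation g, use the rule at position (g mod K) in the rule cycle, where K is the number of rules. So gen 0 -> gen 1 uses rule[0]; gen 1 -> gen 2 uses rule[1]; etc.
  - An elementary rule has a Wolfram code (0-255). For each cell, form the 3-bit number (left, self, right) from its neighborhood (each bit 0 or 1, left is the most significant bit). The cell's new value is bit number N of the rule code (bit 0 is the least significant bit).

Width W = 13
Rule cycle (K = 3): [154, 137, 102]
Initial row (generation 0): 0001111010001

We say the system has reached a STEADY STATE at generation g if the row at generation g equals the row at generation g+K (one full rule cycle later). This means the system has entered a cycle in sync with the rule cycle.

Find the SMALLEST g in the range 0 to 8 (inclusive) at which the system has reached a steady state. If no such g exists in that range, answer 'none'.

Gen 0: 0001111010001
Gen 1 (rule 154): 0011110001010
Gen 2 (rule 137): 1011100100000
Gen 3 (rule 102): 1100101100000
Gen 4 (rule 154): 1011001010000
Gen 5 (rule 137): 0010000000111
Gen 6 (rule 102): 0110000001001
Gen 7 (rule 154): 1101000010110
Gen 8 (rule 137): 1000011000100
Gen 9 (rule 102): 1000101001100
Gen 10 (rule 154): 0101000111010
Gen 11 (rule 137): 0000010110000

Answer: none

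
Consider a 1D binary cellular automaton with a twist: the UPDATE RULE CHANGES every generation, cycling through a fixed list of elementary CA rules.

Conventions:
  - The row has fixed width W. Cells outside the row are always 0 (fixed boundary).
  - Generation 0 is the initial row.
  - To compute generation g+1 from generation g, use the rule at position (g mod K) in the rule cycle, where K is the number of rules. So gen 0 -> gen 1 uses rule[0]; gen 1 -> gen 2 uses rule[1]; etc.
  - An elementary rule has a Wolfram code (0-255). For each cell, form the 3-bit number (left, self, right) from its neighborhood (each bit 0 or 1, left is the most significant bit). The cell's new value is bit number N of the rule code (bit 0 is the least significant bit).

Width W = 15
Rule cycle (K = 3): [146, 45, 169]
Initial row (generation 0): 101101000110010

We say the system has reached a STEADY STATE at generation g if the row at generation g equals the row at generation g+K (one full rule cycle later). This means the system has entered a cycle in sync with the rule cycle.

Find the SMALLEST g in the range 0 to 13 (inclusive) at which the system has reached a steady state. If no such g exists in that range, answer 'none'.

Answer: none

Derivation:
Gen 0: 101101000110010
Gen 1 (rule 146): 000000101001101
Gen 2 (rule 45): 111110111001011
Gen 3 (rule 169): 111101110000110
Gen 4 (rule 146): 011000101001001
Gen 5 (rule 45): 010010111001001
Gen 6 (rule 169): 000001110000000
Gen 7 (rule 146): 000010101000000
Gen 8 (rule 45): 111011111011111
Gen 9 (rule 169): 110111110111110
Gen 10 (rule 146): 000011100011101
Gen 11 (rule 45): 111010001010011
Gen 12 (rule 169): 110100100100010
Gen 13 (rule 146): 000011011010101
Gen 14 (rule 45): 111010110111111
Gen 15 (rule 169): 110101101111110
Gen 16 (rule 146): 000000000111101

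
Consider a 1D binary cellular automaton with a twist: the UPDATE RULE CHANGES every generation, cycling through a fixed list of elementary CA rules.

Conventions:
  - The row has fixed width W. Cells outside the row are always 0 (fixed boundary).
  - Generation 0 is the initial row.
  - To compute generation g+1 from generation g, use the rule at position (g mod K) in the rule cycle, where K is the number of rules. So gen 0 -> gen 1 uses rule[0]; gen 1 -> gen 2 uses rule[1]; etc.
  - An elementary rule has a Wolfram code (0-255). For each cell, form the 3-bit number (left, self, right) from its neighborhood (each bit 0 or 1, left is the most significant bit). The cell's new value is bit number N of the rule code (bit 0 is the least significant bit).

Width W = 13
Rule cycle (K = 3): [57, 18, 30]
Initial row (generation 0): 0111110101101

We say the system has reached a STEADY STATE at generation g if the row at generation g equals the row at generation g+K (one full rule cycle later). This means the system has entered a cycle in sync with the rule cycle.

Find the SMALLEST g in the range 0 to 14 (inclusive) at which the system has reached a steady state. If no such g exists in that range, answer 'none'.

Answer: 14

Derivation:
Gen 0: 0111110101101
Gen 1 (rule 57): 0100001011010
Gen 2 (rule 18): 1010010000001
Gen 3 (rule 30): 1011111000011
Gen 4 (rule 57): 0110000111010
Gen 5 (rule 18): 1001001000001
Gen 6 (rule 30): 1111111100011
Gen 7 (rule 57): 1000000011010
Gen 8 (rule 18): 0100000100001
Gen 9 (rule 30): 1110001110011
Gen 10 (rule 57): 1001101001010
Gen 11 (rule 18): 0110000110001
Gen 12 (rule 30): 1101001101011
Gen 13 (rule 57): 1010101010110
Gen 14 (rule 18): 0000000000001
Gen 15 (rule 30): 0000000000011
Gen 16 (rule 57): 1111111111010
Gen 17 (rule 18): 0000000000001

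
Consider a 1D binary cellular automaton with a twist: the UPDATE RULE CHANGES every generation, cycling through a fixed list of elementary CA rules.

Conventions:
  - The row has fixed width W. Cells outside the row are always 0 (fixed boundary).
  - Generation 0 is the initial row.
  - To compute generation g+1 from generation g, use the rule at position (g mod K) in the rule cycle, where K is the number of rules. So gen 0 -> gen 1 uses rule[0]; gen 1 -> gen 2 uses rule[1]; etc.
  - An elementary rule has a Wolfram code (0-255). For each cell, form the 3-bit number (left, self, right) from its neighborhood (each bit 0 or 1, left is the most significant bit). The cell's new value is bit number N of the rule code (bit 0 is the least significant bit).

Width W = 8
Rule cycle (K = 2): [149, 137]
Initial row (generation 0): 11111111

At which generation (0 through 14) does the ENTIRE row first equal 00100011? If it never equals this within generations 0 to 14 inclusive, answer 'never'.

Gen 0: 11111111
Gen 1 (rule 149): 01111110
Gen 2 (rule 137): 01111100
Gen 3 (rule 149): 00111011
Gen 4 (rule 137): 10110010
Gen 5 (rule 149): 10001011
Gen 6 (rule 137): 00100010
Gen 7 (rule 149): 10111011
Gen 8 (rule 137): 00110010
Gen 9 (rule 149): 10001011
Gen 10 (rule 137): 00100010
Gen 11 (rule 149): 10111011
Gen 12 (rule 137): 00110010
Gen 13 (rule 149): 10001011
Gen 14 (rule 137): 00100010

Answer: never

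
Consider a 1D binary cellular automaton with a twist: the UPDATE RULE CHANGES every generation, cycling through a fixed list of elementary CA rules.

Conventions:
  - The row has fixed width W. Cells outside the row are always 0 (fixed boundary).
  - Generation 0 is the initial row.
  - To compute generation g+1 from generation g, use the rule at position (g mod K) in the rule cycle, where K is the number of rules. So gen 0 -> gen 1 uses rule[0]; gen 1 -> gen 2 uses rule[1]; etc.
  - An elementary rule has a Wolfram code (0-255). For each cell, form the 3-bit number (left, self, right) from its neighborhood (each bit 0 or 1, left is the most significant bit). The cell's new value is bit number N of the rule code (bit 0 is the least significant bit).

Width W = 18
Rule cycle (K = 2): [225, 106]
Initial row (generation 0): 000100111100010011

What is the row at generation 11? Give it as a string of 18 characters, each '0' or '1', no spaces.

Gen 0: 000100111100010011
Gen 1 (rule 225): 110000011101000001
Gen 2 (rule 106): 110000110110000010
Gen 3 (rule 225): 010110011010111000
Gen 4 (rule 106): 101110111101101000
Gen 5 (rule 225): 010111011110110011
Gen 6 (rule 106): 101101110011110111
Gen 7 (rule 225): 010110110001111011
Gen 8 (rule 106): 101111110011001111
Gen 9 (rule 225): 010111110001000111
Gen 10 (rule 106): 101100010010001101
Gen 11 (rule 225): 010101000000100110

Answer: 010101000000100110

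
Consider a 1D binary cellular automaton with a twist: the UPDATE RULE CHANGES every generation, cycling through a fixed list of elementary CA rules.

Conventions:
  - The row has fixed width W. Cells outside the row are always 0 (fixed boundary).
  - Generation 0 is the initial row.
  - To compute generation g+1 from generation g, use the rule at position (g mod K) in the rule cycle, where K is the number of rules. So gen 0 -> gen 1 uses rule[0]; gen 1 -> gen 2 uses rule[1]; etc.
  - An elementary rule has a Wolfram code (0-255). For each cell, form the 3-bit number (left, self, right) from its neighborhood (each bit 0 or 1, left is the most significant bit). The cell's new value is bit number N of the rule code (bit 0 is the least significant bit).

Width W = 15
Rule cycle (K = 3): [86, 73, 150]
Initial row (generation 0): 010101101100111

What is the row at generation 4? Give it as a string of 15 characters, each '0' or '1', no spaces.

Answer: 011100010100110

Derivation:
Gen 0: 010101101100111
Gen 1 (rule 86): 110100100111001
Gen 2 (rule 73): 110000000101000
Gen 3 (rule 150): 001000001101100
Gen 4 (rule 86): 011100010100110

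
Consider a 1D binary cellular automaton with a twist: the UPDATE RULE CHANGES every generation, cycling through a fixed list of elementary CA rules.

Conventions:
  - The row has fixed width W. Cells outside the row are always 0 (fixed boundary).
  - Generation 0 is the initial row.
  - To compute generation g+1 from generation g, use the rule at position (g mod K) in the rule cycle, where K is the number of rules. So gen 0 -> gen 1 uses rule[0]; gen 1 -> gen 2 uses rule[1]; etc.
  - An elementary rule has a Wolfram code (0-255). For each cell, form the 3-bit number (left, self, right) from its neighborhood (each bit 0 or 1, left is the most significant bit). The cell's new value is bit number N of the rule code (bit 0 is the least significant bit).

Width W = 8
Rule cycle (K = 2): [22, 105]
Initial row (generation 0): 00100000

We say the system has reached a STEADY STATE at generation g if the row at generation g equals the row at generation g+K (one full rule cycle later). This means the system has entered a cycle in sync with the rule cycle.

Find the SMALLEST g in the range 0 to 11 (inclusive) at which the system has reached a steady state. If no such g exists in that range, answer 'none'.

Answer: 7

Derivation:
Gen 0: 00100000
Gen 1 (rule 22): 01110000
Gen 2 (rule 105): 01010111
Gen 3 (rule 22): 11010000
Gen 4 (rule 105): 11100111
Gen 5 (rule 22): 00011000
Gen 6 (rule 105): 11011011
Gen 7 (rule 22): 00000000
Gen 8 (rule 105): 11111111
Gen 9 (rule 22): 00000000
Gen 10 (rule 105): 11111111
Gen 11 (rule 22): 00000000
Gen 12 (rule 105): 11111111
Gen 13 (rule 22): 00000000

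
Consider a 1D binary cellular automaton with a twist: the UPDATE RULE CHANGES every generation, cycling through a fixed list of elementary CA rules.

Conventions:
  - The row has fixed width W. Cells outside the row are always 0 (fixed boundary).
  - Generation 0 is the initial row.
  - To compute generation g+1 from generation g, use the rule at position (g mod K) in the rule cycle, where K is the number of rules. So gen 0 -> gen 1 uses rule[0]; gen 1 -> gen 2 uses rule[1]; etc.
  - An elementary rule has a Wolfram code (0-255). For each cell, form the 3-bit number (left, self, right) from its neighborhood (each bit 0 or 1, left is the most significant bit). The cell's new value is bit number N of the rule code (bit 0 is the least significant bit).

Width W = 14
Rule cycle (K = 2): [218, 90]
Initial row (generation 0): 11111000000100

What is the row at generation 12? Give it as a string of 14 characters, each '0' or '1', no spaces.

Answer: 10110000010000

Derivation:
Gen 0: 11111000000100
Gen 1 (rule 218): 11111100001010
Gen 2 (rule 90): 10000110010001
Gen 3 (rule 218): 01001111101010
Gen 4 (rule 90): 10111000100001
Gen 5 (rule 218): 00111101010010
Gen 6 (rule 90): 01100100001101
Gen 7 (rule 218): 11111010011100
Gen 8 (rule 90): 10001001110110
Gen 9 (rule 218): 01010111110111
Gen 10 (rule 90): 10000100010101
Gen 11 (rule 218): 01001010100000
Gen 12 (rule 90): 10110000010000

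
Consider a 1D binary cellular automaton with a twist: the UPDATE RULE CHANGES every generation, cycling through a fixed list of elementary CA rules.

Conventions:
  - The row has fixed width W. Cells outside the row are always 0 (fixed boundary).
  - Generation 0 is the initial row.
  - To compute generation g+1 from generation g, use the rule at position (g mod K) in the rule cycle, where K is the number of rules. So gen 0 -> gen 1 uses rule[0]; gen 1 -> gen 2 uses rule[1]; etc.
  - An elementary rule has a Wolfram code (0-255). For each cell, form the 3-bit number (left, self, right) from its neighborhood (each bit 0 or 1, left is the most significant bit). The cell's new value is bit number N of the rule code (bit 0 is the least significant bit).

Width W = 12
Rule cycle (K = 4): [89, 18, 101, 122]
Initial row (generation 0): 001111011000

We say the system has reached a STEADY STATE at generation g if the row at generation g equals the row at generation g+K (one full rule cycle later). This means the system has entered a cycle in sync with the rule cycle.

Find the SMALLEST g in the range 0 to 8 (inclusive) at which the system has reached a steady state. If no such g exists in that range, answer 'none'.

Gen 0: 001111011000
Gen 1 (rule 89): 101001011111
Gen 2 (rule 18): 000110000000
Gen 3 (rule 101): 110010111111
Gen 4 (rule 122): 111101100001
Gen 5 (rule 89): 100101111100
Gen 6 (rule 18): 011000000010
Gen 7 (rule 101): 001011111010
Gen 8 (rule 122): 010110001101
Gen 9 (rule 89): 000111101100
Gen 10 (rule 18): 001000000010
Gen 11 (rule 101): 101011111010
Gen 12 (rule 122): 010110001101

Answer: 8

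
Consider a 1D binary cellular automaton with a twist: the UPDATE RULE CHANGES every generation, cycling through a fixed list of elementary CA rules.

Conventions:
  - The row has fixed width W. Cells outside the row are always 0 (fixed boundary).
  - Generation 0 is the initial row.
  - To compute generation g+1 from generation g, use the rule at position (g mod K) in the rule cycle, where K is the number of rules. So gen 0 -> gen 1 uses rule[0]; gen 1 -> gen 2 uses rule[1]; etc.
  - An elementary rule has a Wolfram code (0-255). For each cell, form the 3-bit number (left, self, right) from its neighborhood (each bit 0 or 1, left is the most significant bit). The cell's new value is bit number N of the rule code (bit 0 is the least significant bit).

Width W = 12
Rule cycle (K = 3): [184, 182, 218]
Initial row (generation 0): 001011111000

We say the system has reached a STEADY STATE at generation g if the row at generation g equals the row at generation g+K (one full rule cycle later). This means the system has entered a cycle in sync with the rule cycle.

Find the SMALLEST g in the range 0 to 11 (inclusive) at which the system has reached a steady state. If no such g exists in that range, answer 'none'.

Answer: none

Derivation:
Gen 0: 001011111000
Gen 1 (rule 184): 000111110100
Gen 2 (rule 182): 001011101110
Gen 3 (rule 218): 010011101111
Gen 4 (rule 184): 001011011110
Gen 5 (rule 182): 011100101101
Gen 6 (rule 218): 111111001100
Gen 7 (rule 184): 111110101010
Gen 8 (rule 182): 011101111111
Gen 9 (rule 218): 111101111111
Gen 10 (rule 184): 111011111110
Gen 11 (rule 182): 010101111101
Gen 12 (rule 218): 100001111100
Gen 13 (rule 184): 010001111010
Gen 14 (rule 182): 111010110111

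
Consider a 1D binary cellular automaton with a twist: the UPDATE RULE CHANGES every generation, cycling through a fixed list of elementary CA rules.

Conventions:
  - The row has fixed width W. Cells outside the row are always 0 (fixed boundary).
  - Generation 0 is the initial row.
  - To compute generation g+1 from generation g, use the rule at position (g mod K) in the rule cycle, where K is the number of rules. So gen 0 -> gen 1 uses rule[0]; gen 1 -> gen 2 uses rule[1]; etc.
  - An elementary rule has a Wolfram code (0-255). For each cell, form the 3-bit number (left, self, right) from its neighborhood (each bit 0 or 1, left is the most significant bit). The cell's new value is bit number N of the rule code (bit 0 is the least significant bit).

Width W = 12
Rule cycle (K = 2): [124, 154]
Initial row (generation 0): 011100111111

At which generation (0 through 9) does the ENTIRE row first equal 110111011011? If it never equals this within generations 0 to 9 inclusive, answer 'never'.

Gen 0: 011100111111
Gen 1 (rule 124): 010110100001
Gen 2 (rule 154): 100100010010
Gen 3 (rule 124): 110110011011
Gen 4 (rule 154): 100101110010
Gen 5 (rule 124): 110111011011
Gen 6 (rule 154): 100110010010
Gen 7 (rule 124): 110111011011
Gen 8 (rule 154): 100110010010
Gen 9 (rule 124): 110111011011

Answer: 5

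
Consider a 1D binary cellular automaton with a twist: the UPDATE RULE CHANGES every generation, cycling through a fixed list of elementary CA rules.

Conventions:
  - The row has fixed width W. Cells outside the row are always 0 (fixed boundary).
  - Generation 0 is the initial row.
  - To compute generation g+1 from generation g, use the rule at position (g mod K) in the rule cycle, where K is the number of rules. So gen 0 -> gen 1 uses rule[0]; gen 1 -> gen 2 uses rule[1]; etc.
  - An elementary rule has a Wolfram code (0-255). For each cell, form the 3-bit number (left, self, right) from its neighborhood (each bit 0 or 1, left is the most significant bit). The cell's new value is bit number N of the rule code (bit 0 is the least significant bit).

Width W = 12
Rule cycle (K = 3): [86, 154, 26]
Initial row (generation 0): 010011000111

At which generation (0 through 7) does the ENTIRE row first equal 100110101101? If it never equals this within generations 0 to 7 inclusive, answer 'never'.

Gen 0: 010011000111
Gen 1 (rule 86): 111101101001
Gen 2 (rule 154): 111001000110
Gen 3 (rule 26): 100110101101
Gen 4 (rule 86): 111010100101
Gen 5 (rule 154): 110000011000
Gen 6 (rule 26): 101000110100
Gen 7 (rule 86): 101101010110

Answer: 3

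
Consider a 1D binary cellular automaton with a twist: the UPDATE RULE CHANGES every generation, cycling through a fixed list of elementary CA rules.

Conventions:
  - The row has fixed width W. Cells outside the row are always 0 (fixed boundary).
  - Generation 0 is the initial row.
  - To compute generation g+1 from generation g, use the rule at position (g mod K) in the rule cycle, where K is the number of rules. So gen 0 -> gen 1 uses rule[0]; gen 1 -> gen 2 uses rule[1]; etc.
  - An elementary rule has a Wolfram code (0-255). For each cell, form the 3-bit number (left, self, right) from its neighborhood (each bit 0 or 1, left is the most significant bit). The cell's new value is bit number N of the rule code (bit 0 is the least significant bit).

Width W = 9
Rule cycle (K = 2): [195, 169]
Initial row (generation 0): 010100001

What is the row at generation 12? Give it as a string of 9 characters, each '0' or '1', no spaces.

Gen 0: 010100001
Gen 1 (rule 195): 100001110
Gen 2 (rule 169): 001101100
Gen 3 (rule 195): 110100101
Gen 4 (rule 169): 101000010
Gen 5 (rule 195): 000011100
Gen 6 (rule 169): 111011001
Gen 7 (rule 195): 011001010
Gen 8 (rule 169): 010000100
Gen 9 (rule 195): 100111001
Gen 10 (rule 169): 000110000
Gen 11 (rule 195): 111010111
Gen 12 (rule 169): 110101110

Answer: 110101110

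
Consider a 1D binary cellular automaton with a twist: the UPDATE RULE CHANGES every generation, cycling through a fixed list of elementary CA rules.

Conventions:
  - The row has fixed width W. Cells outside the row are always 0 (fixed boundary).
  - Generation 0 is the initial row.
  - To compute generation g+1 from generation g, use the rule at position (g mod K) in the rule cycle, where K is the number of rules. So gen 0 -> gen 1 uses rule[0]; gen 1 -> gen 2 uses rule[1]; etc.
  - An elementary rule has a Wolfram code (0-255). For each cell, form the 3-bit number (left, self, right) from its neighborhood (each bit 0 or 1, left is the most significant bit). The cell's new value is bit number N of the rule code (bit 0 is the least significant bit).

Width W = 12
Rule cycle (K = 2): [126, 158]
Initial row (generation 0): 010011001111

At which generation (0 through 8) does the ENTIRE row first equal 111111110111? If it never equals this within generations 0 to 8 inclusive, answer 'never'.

Gen 0: 010011001111
Gen 1 (rule 126): 111111111001
Gen 2 (rule 158): 111111110111
Gen 3 (rule 126): 100000011101
Gen 4 (rule 158): 110000111001
Gen 5 (rule 126): 111001101111
Gen 6 (rule 158): 110111001110
Gen 7 (rule 126): 111101111011
Gen 8 (rule 158): 111001110010

Answer: 2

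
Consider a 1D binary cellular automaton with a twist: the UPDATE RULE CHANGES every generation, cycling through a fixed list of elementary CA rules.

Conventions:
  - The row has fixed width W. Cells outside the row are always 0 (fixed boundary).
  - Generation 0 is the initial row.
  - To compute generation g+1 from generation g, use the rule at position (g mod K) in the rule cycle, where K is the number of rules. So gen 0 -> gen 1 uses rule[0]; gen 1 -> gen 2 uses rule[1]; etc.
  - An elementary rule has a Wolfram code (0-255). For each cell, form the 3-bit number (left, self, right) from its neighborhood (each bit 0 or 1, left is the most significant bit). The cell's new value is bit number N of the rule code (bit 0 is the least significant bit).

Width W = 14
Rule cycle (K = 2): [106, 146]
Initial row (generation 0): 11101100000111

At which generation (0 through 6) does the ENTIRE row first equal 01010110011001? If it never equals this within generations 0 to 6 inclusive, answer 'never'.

Gen 0: 11101100000111
Gen 1 (rule 106): 10111100001101
Gen 2 (rule 146): 00011010010000
Gen 3 (rule 106): 00111100100000
Gen 4 (rule 146): 01011011010000
Gen 5 (rule 106): 10111111100000
Gen 6 (rule 146): 00011111010000

Answer: never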